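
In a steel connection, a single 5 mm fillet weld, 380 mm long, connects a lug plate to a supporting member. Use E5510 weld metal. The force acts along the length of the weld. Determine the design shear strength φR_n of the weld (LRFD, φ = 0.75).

E55XX → F_EXX = 550 MPa.
Effective throat t_e = 0.707 × 5 = 3.535 mm.
Total length L = 380 mm; A_we = 3.535 × 380 = 1343 mm².
F_nw = 0.6 F_EXX = 0.6 × 550 = 330 MPa.
φR_n = 0.75 × 330 × 1343 × 10⁻³ = 332.5 kN.

φR_n ≈ 332 kN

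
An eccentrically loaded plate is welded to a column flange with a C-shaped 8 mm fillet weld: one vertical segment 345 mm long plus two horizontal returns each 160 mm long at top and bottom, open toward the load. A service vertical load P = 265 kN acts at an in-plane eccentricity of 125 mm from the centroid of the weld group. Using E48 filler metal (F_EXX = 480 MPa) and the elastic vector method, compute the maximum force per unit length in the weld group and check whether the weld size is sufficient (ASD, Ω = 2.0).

Total weld length L_w = 665 mm. Treat welds as unit-width lines.
Centroid: x̄ = 2×160×80 / 665 = 38.5 mm from the vertical weld.
Polar moment about centroid: J = I_x + I_y = [345³/12 + 2×160×172.5²] + [345×38.5² + 2(160³/12 + 160×41.5²)] = 14690000 mm³.
Direct shear f_v = P/L_w = 265×10³ / 665 = 398.5 N/mm (vertical).
Torsion M = P·e = 265×10³ × 125 = 33125000 N·mm.
Critical point at (x, y) = (121.5, 172.5) from centroid. f_tx = M·y/J = 389 N/mm; f_ty = M·x/J = 274 N/mm.
Resultant f_max = √[f_tx² + (f_v + f_ty)²] = √[389² + (398.5 + 274)²] = 776.9 N/mm.
Capacity per unit length: r_n/Ω = (1/2.0) × 0.6 × 480 × (0.707 × 8) = 814.5 N/mm.
776.9 ≤ 814.5 → adequate.

f_max ≈ 777 N/mm; adequate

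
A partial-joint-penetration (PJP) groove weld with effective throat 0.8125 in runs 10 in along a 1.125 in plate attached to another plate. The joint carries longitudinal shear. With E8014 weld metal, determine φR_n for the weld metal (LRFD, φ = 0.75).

φR_n ≈ 292 kips

E80XX → F_EXX = 80 ksi.
Effective throat (given) t_e = 0.8125 in.
A_we = 0.8125 × 10 = 8.125 in².
F_nw = 0.6 F_EXX = 48 ksi.
φR_n = 0.75 × 48 × 8.125 = 292.5 kips.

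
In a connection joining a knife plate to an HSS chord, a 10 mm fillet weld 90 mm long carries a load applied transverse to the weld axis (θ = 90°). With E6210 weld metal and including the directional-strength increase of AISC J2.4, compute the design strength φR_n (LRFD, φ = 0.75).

φR_n ≈ 266 kN

E62XX → F_EXX = 620 MPa.
t_e = 0.707 × 10 = 7.07 mm; A_we = 7.07 × 90 = 636.3 mm².
Directional factor: 1.0 + 0.5 sin^1.5(90°) = 1.5.
F_nw = 0.6 × 620 × 1.5 = 558 MPa.
φR_n = 0.75 × 558 × 636.3 × 10⁻³ = 266.3 kN.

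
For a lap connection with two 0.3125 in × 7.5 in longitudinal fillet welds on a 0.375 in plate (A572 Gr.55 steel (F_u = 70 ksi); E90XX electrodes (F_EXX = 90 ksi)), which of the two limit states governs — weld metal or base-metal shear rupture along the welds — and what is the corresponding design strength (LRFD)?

φR_n ≈ 134 kip (weld metal governs)

t_e = 0.707 × 0.3125 = 0.2209 in; L = 15 in.
Weld metal: φR_n = 0.75 × 0.6 × 90 × 0.2209 × 15 = 134.2 kip.
Base metal (shear rupture): φR_n = 0.75 × 0.6 × 70 × 0.375 × 15 = 177.2 kip.
Governing: weld metal.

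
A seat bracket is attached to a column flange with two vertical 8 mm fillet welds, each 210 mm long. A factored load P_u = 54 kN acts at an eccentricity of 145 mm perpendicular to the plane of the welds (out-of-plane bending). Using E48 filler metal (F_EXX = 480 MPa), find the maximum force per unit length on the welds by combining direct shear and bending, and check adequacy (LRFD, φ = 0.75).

f_max ≈ 548 N/mm; adequate

L_w = 2 × 210 = 420 mm; section modulus (unit throat) S = 2 × L²/6 = 14700 mm².
Direct shear f_v = P/L_w = 54×10³/420 = 128.6 N/mm.
Moment M = P × e = 54×10³ × 145 = 7830000 N·mm; bending f_b = M/S = 532.7 N/mm.
f_max = √(f_v² + f_b²) = √(128.6² + 532.7²) = 548 N/mm.
φr_n = 0.75 × 0.6 × 480 × (0.707 × 8) = 1222 N/mm → adequate.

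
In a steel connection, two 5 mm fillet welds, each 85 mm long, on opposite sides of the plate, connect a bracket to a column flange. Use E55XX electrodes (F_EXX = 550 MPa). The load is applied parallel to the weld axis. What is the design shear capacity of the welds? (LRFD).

φR_n ≈ 149 kN

Effective throat t_e = 0.707 × 5 = 3.535 mm.
Total length L = 170 mm; A_we = 3.535 × 170 = 600.9 mm².
F_nw = 0.6 F_EXX = 0.6 × 550 = 330 MPa.
φR_n = 0.75 × 330 × 600.9 × 10⁻³ = 148.7 kN.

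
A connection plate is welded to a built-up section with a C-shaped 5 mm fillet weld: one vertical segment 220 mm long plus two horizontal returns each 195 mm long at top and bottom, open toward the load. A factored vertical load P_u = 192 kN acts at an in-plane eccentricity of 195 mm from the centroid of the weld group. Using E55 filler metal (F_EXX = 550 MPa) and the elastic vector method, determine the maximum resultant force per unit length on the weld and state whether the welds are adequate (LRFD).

f_max ≈ 1050 N/mm; NOT adequate

Total weld length L_w = 610 mm. Treat welds as unit-width lines.
Centroid: x̄ = 2×195×97.5 / 610 = 62.34 mm from the vertical weld.
Polar moment about centroid: J = I_x + I_y = [220³/12 + 2×195×110²] + [220×62.34² + 2(195³/12 + 195×35.16²)] = 8179000 mm³.
Direct shear f_v = P/L_w = 192×10³ / 610 = 314.8 N/mm (vertical).
Torsion M = P·e = 192×10³ × 195 = 37440000 N·mm.
Critical point at (x, y) = (132.7, 110) from centroid. f_tx = M·y/J = 503.5 N/mm; f_ty = M·x/J = 607.3 N/mm.
Resultant f_max = √[f_tx² + (f_v + f_ty)²] = √[503.5² + (314.8 + 607.3)²] = 1051 N/mm.
Capacity per unit length: φr_n = 0.75 × 0.6 × 550 × (0.707 × 5) = 874.9 N/mm.
1051 > 874.9 → NOT adequate.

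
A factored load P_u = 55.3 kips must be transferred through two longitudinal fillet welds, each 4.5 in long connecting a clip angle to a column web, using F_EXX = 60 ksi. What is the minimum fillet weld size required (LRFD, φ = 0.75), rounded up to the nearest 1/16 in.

Total weld length L = 9 in.
Required throat t_e = P_u / (φ × 0.6 F_EXX × L) = 55.3 / (0.75 × 0.6 × 60 × 9) = 0.2276 in.
Required leg w = t_e / 0.707 = 0.3219 in → use 3/8 in.

w = 3/8 in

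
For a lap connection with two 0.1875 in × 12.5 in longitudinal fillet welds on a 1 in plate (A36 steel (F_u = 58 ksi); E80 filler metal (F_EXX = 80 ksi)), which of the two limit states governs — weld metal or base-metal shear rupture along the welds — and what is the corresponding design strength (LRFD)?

t_e = 0.707 × 0.1875 = 0.1326 in; L = 25 in.
Weld metal: φR_n = 0.75 × 0.6 × 80 × 0.1326 × 25 = 119.3 kip.
Base metal (shear rupture): φR_n = 0.75 × 0.6 × 58 × 1 × 25 = 652.5 kip.
Governing: weld metal.

φR_n ≈ 119 kip (weld metal governs)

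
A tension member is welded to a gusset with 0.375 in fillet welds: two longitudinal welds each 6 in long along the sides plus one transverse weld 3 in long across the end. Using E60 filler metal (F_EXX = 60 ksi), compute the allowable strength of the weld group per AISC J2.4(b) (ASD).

t_e = 0.707 × 0.375 = 0.2651 in.
R_nwl = 0.6 × 60 × 0.2651 × 12 = 114.5 kips (longitudinal, 2 welds).
R_nwt = 0.6 × 60 × 0.2651 × 3 = 28.63 kips (transverse, base value).
(i) R_nwl + R_nwt = 143.2 kips; (ii) 0.85 R_nwl + 1.5 R_nwt = 140.3 kips.
R_n = max = 143.2 kips [governs: (i)]; R_n/Ω = 71.58 kips.

R_n/Ω ≈ 71.6 kips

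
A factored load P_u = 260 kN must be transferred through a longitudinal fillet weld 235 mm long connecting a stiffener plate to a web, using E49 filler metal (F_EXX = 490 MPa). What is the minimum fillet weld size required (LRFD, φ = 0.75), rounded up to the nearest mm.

Total weld length L = 235 mm.
Required throat t_e = P_u / (φ × 0.6 F_EXX × L) = 260 / (0.75 × 0.6 × 490 × 235 × 10⁻³) = 5.018 mm.
Required leg w = t_e / 0.707 = 7.097 mm → use 8 mm.

w = 8 mm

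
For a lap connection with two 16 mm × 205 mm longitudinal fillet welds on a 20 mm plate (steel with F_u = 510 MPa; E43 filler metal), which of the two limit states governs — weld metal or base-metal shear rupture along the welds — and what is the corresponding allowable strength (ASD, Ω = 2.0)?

E43XX → F_EXX = 430 MPa.
t_e = 0.707 × 16 = 11.31 mm; L = 410 mm.
Weld metal: R_n/Ω = (1/2.0) × 0.6 × 430 × 11.31 × 410 × 10⁻³ = 598.3 kN.
Base metal (shear rupture): R_n/Ω = (1/2.0) × 0.6 × 510 × 20 × 410 × 10⁻³ = 1255 kN.
Governing: weld metal.

R_n/Ω ≈ 598 kN (weld metal governs)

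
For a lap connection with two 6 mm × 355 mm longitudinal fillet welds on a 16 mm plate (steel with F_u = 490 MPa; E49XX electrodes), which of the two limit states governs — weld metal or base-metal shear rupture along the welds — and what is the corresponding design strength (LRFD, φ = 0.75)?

φR_n ≈ 664 kN (weld metal governs)

E49XX → F_EXX = 490 MPa.
t_e = 0.707 × 6 = 4.242 mm; L = 710 mm.
Weld metal: φR_n = 0.75 × 0.6 × 490 × 4.242 × 710 × 10⁻³ = 664.1 kN.
Base metal (shear rupture): φR_n = 0.75 × 0.6 × 490 × 16 × 710 × 10⁻³ = 2505 kN.
Governing: weld metal.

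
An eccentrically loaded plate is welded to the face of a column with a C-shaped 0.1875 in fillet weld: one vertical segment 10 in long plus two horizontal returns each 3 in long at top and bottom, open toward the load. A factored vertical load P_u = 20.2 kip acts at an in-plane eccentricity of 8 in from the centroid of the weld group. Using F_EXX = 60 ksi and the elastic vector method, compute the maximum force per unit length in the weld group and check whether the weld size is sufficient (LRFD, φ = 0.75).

Total weld length L_w = 16 in. Treat welds as unit-width lines.
Centroid: x̄ = 2×3×1.5 / 16 = 0.5625 in from the vertical weld.
Polar moment about centroid: J = I_x + I_y = [10³/12 + 2×3×5²] + [10×0.5625² + 2(3³/12 + 3×0.9375²)] = 246.3 in³.
Direct shear f_v = P/L_w = 20.2 / 16 = 1.262 kip/in (vertical).
Torsion M = P·e = 20.2 × 8 = 161.6 kip·in.
Critical point at (x, y) = (2.438, 5) from centroid. f_tx = M·y/J = 3.281 kip/in; f_ty = M·x/J = 1.599 kip/in.
Resultant f_max = √[f_tx² + (f_v + f_ty)²] = √[3.281² + (1.262 + 1.599)²] = 4.354 kip/in.
Capacity per unit length: φr_n = 0.75 × 0.6 × 60 × (0.707 × 0.1875) = 3.579 kip/in.
4.354 > 3.579 → NOT adequate.

f_max ≈ 4.35 kip/in; NOT adequate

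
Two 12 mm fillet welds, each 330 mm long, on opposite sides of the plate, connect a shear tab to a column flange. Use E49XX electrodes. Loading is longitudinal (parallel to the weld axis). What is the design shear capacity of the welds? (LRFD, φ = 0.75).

E49XX → F_EXX = 490 MPa.
Effective throat t_e = 0.707 × 12 = 8.484 mm.
Total length L = 660 mm; A_we = 8.484 × 660 = 5599 mm².
F_nw = 0.6 F_EXX = 0.6 × 490 = 294 MPa.
φR_n = 0.75 × 294 × 5599 × 10⁻³ = 1235 kN.

φR_n ≈ 1230 kN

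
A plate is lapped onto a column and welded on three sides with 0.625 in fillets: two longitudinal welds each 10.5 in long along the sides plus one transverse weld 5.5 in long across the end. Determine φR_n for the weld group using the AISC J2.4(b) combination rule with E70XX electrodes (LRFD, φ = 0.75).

E70XX → F_EXX = 70 ksi.
t_e = 0.707 × 0.625 = 0.4419 in.
R_nwl = 0.6 × 70 × 0.4419 × 21 = 389.7 kips (longitudinal, 2 welds).
R_nwt = 0.6 × 70 × 0.4419 × 5.5 = 102.1 kips (transverse, base value).
(i) R_nwl + R_nwt = 491.8 kips; (ii) 0.85 R_nwl + 1.5 R_nwt = 484.4 kips.
R_n = max = 491.8 kips [governs: (i)]; φR_n = 368.9 kips.

φR_n ≈ 369 kips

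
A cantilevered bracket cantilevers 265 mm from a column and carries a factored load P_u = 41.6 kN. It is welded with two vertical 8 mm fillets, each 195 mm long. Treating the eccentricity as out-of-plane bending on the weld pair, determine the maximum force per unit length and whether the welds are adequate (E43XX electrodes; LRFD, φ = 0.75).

E43XX → F_EXX = 430 MPa.
L_w = 2 × 195 = 390 mm; section modulus (unit throat) S = 2 × L²/6 = 12680 mm².
Direct shear f_v = P/L_w = 41.6×10³/390 = 106.7 N/mm.
Moment M = P × e = 41.6×10³ × 265 = 11024000 N·mm; bending f_b = M/S = 869.7 N/mm.
f_max = √(f_v² + f_b²) = √(106.7² + 869.7²) = 876.3 N/mm.
φr_n = 0.75 × 0.6 × 430 × (0.707 × 8) = 1094 N/mm → adequate.

f_max ≈ 876 N/mm; adequate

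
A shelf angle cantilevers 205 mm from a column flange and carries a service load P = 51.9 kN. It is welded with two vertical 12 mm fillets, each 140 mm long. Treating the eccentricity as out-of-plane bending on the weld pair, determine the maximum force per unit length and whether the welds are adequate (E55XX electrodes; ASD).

f_max ≈ 1640 N/mm; NOT adequate

E55XX → F_EXX = 550 MPa.
L_w = 2 × 140 = 280 mm; section modulus (unit throat) S = 2 × L²/6 = 6533 mm².
Direct shear f_v = P/L_w = 51.9×10³/280 = 185.4 N/mm.
Moment M = P × e = 51.9×10³ × 205 = 10640000 N·mm; bending f_b = M/S = 1628 N/mm.
f_max = √(f_v² + f_b²) = √(185.4² + 1628²) = 1639 N/mm.
r_n/Ω = (1/2.0) × 0.6 × 550 × (0.707 × 12) = 1400 N/mm → NOT adequate.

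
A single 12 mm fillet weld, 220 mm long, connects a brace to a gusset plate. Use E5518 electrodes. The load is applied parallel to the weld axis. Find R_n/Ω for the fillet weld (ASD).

E55XX → F_EXX = 550 MPa.
Effective throat t_e = 0.707 × 12 = 8.484 mm.
Total length L = 220 mm; A_we = 8.484 × 220 = 1866 mm².
F_nw = 0.6 F_EXX = 0.6 × 550 = 330 MPa.
R_n = 330 × 1866 × 10⁻³ = 615.9 kN; R_n/Ω = 615.9/2.0 = 308 kN.

R_n/Ω ≈ 308 kN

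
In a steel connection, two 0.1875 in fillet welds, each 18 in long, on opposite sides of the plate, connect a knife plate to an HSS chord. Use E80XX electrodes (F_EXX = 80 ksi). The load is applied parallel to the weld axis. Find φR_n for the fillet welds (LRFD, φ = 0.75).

φR_n ≈ 172 kip

Effective throat t_e = 0.707 × 0.1875 = 0.1326 in.
Total length L = 36 in; A_we = 0.1326 × 36 = 4.772 in².
F_nw = 0.6 F_EXX = 0.6 × 80 = 48 ksi.
φR_n = 0.75 × 48 × 4.772 = 171.8 kip.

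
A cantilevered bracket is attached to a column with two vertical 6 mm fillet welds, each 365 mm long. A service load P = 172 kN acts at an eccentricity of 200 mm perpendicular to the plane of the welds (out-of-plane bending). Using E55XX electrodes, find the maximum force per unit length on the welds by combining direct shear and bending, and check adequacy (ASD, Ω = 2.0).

f_max ≈ 810 N/mm; NOT adequate

E55XX → F_EXX = 550 MPa.
L_w = 2 × 365 = 730 mm; section modulus (unit throat) S = 2 × L²/6 = 44410 mm².
Direct shear f_v = P/L_w = 172×10³/730 = 235.6 N/mm.
Moment M = P × e = 172×10³ × 200 = 34400000 N·mm; bending f_b = M/S = 774.6 N/mm.
f_max = √(f_v² + f_b²) = √(235.6² + 774.6²) = 809.7 N/mm.
r_n/Ω = (1/2.0) × 0.6 × 550 × (0.707 × 6) = 699.9 N/mm → NOT adequate.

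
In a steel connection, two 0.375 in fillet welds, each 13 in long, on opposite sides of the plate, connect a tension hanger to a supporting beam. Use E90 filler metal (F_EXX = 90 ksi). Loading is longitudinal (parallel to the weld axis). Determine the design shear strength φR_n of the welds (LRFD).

φR_n ≈ 279 kip

Effective throat t_e = 0.707 × 0.375 = 0.2651 in.
Total length L = 26 in; A_we = 0.2651 × 26 = 6.893 in².
F_nw = 0.6 F_EXX = 0.6 × 90 = 54 ksi.
φR_n = 0.75 × 54 × 6.893 = 279.2 kip.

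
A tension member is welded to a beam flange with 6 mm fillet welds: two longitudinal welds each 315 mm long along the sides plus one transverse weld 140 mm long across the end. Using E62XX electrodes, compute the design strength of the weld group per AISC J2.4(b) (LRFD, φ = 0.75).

E62XX → F_EXX = 620 MPa.
t_e = 0.707 × 6 = 4.242 mm.
R_nwl = 0.6 × 620 × 4.242 × 630 × 10⁻³ = 994.2 kN (longitudinal, 2 welds).
R_nwt = 0.6 × 620 × 4.242 × 140 × 10⁻³ = 220.9 kN (transverse, base value).
(i) R_nwl + R_nwt = 1215 kN; (ii) 0.85 R_nwl + 1.5 R_nwt = 1176 kN.
R_n = max = 1215 kN [governs: (i)]; φR_n = 911.3 kN.

φR_n ≈ 911 kN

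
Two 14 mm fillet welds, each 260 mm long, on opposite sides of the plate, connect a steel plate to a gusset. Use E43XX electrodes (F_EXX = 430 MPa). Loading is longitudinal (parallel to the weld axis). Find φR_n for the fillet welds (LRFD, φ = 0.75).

Effective throat t_e = 0.707 × 14 = 9.898 mm.
Total length L = 520 mm; A_we = 9.898 × 520 = 5147 mm².
F_nw = 0.6 F_EXX = 0.6 × 430 = 258 MPa.
φR_n = 0.75 × 258 × 5147 × 10⁻³ = 995.9 kN.

φR_n ≈ 996 kN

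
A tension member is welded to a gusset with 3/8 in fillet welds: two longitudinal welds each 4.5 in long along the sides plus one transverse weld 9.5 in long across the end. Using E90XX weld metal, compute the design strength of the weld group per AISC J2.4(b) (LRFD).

φR_n ≈ 235 kips

E90XX → F_EXX = 90 ksi.
t_e = 0.707 × 0.375 = 0.2651 in.
R_nwl = 0.6 × 90 × 0.2651 × 9 = 128.9 kips (longitudinal, 2 welds).
R_nwt = 0.6 × 90 × 0.2651 × 9.5 = 136 kips (transverse, base value).
(i) R_nwl + R_nwt = 264.9 kips; (ii) 0.85 R_nwl + 1.5 R_nwt = 313.5 kips.
R_n = max = 313.5 kips [governs: (ii)]; φR_n = 235.2 kips.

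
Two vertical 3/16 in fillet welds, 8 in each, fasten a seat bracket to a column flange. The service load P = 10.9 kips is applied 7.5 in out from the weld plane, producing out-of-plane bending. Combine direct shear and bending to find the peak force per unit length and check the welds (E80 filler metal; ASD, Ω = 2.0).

E80XX → F_EXX = 80 ksi.
L_w = 2 × 8 = 16 in; section modulus (unit throat) S = 2 × L²/6 = 21.33 in².
Direct shear f_v = P/L_w = 10.9/16 = 0.6813 kip/in.
Moment M = P × e = 10.9 × 7.5 = 81.75 kip·in; bending f_b = M/S = 3.832 kip/in.
f_max = √(f_v² + f_b²) = √(0.6813² + 3.832²) = 3.892 kip/in.
r_n/Ω = (1/2.0) × 0.6 × 80 × (0.707 × 0.1875) = 3.181 kip/in → NOT adequate.

f_max ≈ 3.89 kip/in; NOT adequate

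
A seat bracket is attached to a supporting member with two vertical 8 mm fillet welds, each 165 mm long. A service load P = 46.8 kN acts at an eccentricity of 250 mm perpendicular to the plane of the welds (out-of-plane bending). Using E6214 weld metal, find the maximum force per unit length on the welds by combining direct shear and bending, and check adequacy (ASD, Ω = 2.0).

f_max ≈ 1300 N/mm; NOT adequate

E62XX → F_EXX = 620 MPa.
L_w = 2 × 165 = 330 mm; section modulus (unit throat) S = 2 × L²/6 = 9075 mm².
Direct shear f_v = P/L_w = 46.8×10³/330 = 141.8 N/mm.
Moment M = P × e = 46.8×10³ × 250 = 11700000 N·mm; bending f_b = M/S = 1289 N/mm.
f_max = √(f_v² + f_b²) = √(141.8² + 1289²) = 1297 N/mm.
r_n/Ω = (1/2.0) × 0.6 × 620 × (0.707 × 8) = 1052 N/mm → NOT adequate.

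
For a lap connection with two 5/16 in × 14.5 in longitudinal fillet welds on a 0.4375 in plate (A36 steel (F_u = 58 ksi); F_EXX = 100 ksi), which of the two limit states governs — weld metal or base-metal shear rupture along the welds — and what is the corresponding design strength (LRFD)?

φR_n ≈ 288 kip (weld metal governs)

t_e = 0.707 × 0.3125 = 0.2209 in; L = 29 in.
Weld metal: φR_n = 0.75 × 0.6 × 100 × 0.2209 × 29 = 288.3 kip.
Base metal (shear rupture): φR_n = 0.75 × 0.6 × 58 × 0.4375 × 29 = 331.1 kip.
Governing: weld metal.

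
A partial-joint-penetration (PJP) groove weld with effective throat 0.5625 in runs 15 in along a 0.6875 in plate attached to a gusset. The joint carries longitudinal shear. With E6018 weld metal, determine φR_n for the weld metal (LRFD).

φR_n ≈ 228 kip

E60XX → F_EXX = 60 ksi.
Effective throat (given) t_e = 0.5625 in.
A_we = 0.5625 × 15 = 8.438 in².
F_nw = 0.6 F_EXX = 36 ksi.
φR_n = 0.75 × 36 × 8.438 = 227.8 kip.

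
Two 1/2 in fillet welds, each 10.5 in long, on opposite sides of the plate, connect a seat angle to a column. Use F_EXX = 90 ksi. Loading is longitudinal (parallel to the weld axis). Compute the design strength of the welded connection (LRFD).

Effective throat t_e = 0.707 × 0.5 = 0.3535 in.
Total length L = 21 in; A_we = 0.3535 × 21 = 7.423 in².
F_nw = 0.6 F_EXX = 0.6 × 90 = 54 ksi.
φR_n = 0.75 × 54 × 7.423 = 300.7 kips.

φR_n ≈ 301 kips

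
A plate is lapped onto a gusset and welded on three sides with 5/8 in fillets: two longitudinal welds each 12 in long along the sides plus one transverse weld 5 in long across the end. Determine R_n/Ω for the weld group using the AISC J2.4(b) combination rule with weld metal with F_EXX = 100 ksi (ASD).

t_e = 0.707 × 0.625 = 0.4419 in.
R_nwl = 0.6 × 100 × 0.4419 × 24 = 636.3 kips (longitudinal, 2 welds).
R_nwt = 0.6 × 100 × 0.4419 × 5 = 132.6 kips (transverse, base value).
(i) R_nwl + R_nwt = 768.9 kips; (ii) 0.85 R_nwl + 1.5 R_nwt = 739.7 kips.
R_n = max = 768.9 kips [governs: (i)]; R_n/Ω = 384.4 kips.

R_n/Ω ≈ 384 kips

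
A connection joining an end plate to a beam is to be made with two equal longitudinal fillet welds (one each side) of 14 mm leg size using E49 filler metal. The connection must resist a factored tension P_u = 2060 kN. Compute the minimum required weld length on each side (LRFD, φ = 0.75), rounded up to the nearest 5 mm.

E49XX → F_EXX = 490 MPa.
Throat t_e = 0.707 × 14 = 9.898 mm.
φr_n = 0.75 × 0.6 × 490 × 9.898 × 10⁻³ = 2.183 kN/mm.
L_req = P_u / φr_n = 2060 / 2.183 = 943.9 mm total.
Per side: 943.9 / 2 = 471.9 mm.
Round up → use L = 475 mm on each side.

L = 475 mm on each side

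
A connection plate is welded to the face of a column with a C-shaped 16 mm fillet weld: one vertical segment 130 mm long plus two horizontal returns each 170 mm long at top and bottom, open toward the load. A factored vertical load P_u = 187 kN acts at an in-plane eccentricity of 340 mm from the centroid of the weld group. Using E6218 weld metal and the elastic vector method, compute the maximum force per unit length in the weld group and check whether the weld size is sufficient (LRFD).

E62XX → F_EXX = 620 MPa.
Total weld length L_w = 470 mm. Treat welds as unit-width lines.
Centroid: x̄ = 2×170×85 / 470 = 61.49 mm from the vertical weld.
Polar moment about centroid: J = I_x + I_y = [130³/12 + 2×170×65²] + [130×61.49² + 2(170³/12 + 170×23.51²)] = 3118000 mm³.
Direct shear f_v = P/L_w = 187×10³ / 470 = 397.9 N/mm (vertical).
Torsion M = P·e = 187×10³ × 340 = 63580000 N·mm.
Critical point at (x, y) = (108.5, 65) from centroid. f_tx = M·y/J = 1325 N/mm; f_ty = M·x/J = 2213 N/mm.
Resultant f_max = √[f_tx² + (f_v + f_ty)²] = √[1325² + (397.9 + 2213)²] = 2928 N/mm.
Capacity per unit length: φr_n = 0.75 × 0.6 × 620 × (0.707 × 16) = 3156 N/mm.
2928 ≤ 3156 → adequate.

f_max ≈ 2930 N/mm; adequate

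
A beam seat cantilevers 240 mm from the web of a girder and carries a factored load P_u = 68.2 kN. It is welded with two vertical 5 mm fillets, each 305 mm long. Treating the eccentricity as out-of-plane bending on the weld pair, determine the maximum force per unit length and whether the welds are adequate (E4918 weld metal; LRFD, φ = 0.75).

f_max ≈ 540 N/mm; adequate

E49XX → F_EXX = 490 MPa.
L_w = 2 × 305 = 610 mm; section modulus (unit throat) S = 2 × L²/6 = 31010 mm².
Direct shear f_v = P/L_w = 68.2×10³/610 = 111.8 N/mm.
Moment M = P × e = 68.2×10³ × 240 = 16368000 N·mm; bending f_b = M/S = 527.9 N/mm.
f_max = √(f_v² + f_b²) = √(111.8² + 527.9²) = 539.6 N/mm.
φr_n = 0.75 × 0.6 × 490 × (0.707 × 5) = 779.5 N/mm → adequate.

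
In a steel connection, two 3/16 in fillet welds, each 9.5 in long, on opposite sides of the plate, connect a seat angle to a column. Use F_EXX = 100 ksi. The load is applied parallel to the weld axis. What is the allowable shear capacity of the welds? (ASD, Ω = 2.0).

Effective throat t_e = 0.707 × 0.1875 = 0.1326 in.
Total length L = 19 in; A_we = 0.1326 × 19 = 2.519 in².
F_nw = 0.6 F_EXX = 0.6 × 100 = 60 ksi.
R_n = 60 × 2.519 = 151.1 kip; R_n/Ω = 151.1/2.0 = 75.56 kip.

R_n/Ω ≈ 75.6 kip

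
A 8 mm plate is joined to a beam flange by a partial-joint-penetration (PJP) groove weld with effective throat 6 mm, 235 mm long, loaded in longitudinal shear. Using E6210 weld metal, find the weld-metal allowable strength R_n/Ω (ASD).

R_n/Ω ≈ 262 kN

E62XX → F_EXX = 620 MPa.
Effective throat (given) t_e = 6 mm.
A_we = 6 × 235 = 1410 mm².
F_nw = 0.6 F_EXX = 372 MPa.
R_n/Ω = (372 × 1410) / 2.0 × 10⁻³ = 262.3 kN.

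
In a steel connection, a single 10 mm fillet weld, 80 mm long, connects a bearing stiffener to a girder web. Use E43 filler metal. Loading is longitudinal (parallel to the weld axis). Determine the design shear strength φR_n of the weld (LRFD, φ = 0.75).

φR_n ≈ 109 kN

E43XX → F_EXX = 430 MPa.
Effective throat t_e = 0.707 × 10 = 7.07 mm.
Total length L = 80 mm; A_we = 7.07 × 80 = 565.6 mm².
F_nw = 0.6 F_EXX = 0.6 × 430 = 258 MPa.
φR_n = 0.75 × 258 × 565.6 × 10⁻³ = 109.4 kN.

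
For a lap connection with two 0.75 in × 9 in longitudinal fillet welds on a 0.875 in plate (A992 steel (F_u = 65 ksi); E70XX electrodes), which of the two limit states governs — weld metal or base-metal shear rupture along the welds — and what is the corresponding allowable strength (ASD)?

E70XX → F_EXX = 70 ksi.
t_e = 0.707 × 0.75 = 0.5302 in; L = 18 in.
Weld metal: R_n/Ω = (1/2.0) × 0.6 × 70 × 0.5302 × 18 = 200.4 kips.
Base metal (shear rupture): R_n/Ω = (1/2.0) × 0.6 × 65 × 0.875 × 18 = 307.1 kips.
Governing: weld metal.

R_n/Ω ≈ 200 kips (weld metal governs)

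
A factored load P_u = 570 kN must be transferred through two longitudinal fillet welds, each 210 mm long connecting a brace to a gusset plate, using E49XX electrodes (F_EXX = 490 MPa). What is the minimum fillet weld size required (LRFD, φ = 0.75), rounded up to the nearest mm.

w = 9 mm

Total weld length L = 420 mm.
Required throat t_e = P_u / (φ × 0.6 F_EXX × L) = 570 / (0.75 × 0.6 × 490 × 420 × 10⁻³) = 6.155 mm.
Required leg w = t_e / 0.707 = 8.706 mm → use 9 mm.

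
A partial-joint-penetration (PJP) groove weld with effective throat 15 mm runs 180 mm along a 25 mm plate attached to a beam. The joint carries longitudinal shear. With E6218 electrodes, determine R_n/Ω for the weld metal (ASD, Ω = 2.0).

R_n/Ω ≈ 502 kN

E62XX → F_EXX = 620 MPa.
Effective throat (given) t_e = 15 mm.
A_we = 15 × 180 = 2700 mm².
F_nw = 0.6 F_EXX = 372 MPa.
R_n/Ω = (372 × 2700) / 2.0 × 10⁻³ = 502.2 kN.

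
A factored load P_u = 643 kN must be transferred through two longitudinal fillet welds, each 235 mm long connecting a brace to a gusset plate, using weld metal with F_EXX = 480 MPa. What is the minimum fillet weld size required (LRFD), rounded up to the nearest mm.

Total weld length L = 470 mm.
Required throat t_e = P_u / (φ × 0.6 F_EXX × L) = 643 / (0.75 × 0.6 × 480 × 470 × 10⁻³) = 6.334 mm.
Required leg w = t_e / 0.707 = 8.959 mm → use 9 mm.

w = 9 mm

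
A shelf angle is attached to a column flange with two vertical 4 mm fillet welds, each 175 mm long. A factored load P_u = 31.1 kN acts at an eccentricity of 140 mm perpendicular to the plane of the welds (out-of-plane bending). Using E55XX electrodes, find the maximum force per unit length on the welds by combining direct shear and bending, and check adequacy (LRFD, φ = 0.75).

E55XX → F_EXX = 550 MPa.
L_w = 2 × 175 = 350 mm; section modulus (unit throat) S = 2 × L²/6 = 10210 mm².
Direct shear f_v = P/L_w = 31.1×10³/350 = 88.86 N/mm.
Moment M = P × e = 31.1×10³ × 140 = 4354000 N·mm; bending f_b = M/S = 426.5 N/mm.
f_max = √(f_v² + f_b²) = √(88.86² + 426.5²) = 435.7 N/mm.
φr_n = 0.75 × 0.6 × 550 × (0.707 × 4) = 699.9 N/mm → adequate.

f_max ≈ 436 N/mm; adequate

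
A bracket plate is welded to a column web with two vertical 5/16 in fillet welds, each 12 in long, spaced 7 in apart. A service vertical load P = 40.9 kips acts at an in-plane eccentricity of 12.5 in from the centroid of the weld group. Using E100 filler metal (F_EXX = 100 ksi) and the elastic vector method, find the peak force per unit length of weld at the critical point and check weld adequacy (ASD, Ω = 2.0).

Total weld length L_w = 24 in. Treat welds as unit-width lines.
Polar moment about centroid: J = 2[d³/12 + d(b/2)²] = 2[12³/12 + 12×3.5²] = 582 in³.
Direct shear f_v = P/L_w = 40.9 / 24 = 1.704 kip/in (vertical).
Torsion M = P·e = 40.9 × 12.5 = 511.25 kip·in.
Critical point at (x, y) = (3.5, 6) from centroid. f_tx = M·y/J = 5.271 kip/in; f_ty = M·x/J = 3.075 kip/in.
Resultant f_max = √[f_tx² + (f_v + f_ty)²] = √[5.271² + (1.704 + 3.075)²] = 7.114 kip/in.
Capacity per unit length: r_n/Ω = (1/2.0) × 0.6 × 100 × (0.707 × 0.3125) = 6.628 kip/in.
7.114 > 6.628 → NOT adequate.

f_max ≈ 7.11 kip/in; NOT adequate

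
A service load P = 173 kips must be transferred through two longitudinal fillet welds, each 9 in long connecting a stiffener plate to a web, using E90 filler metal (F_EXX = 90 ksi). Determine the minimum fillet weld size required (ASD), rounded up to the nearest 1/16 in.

Total weld length L = 18 in.
Required throat t_e = P × Ω / (0.6 F_EXX × L) = 173 × 2.0 / (0.6 × 90 × 18) = 0.356 in.
Required leg w = t_e / 0.707 = 0.5035 in → use 9/16 in.

w = 9/16 in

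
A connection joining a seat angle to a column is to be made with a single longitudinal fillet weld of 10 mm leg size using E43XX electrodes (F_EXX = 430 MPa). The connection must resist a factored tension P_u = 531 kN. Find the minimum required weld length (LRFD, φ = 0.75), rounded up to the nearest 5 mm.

Throat t_e = 0.707 × 10 = 7.07 mm.
φr_n = 0.75 × 0.6 × 430 × 7.07 × 10⁻³ = 1.368 kN/mm.
L_req = P_u / φr_n = 531 / 1.368 = 388.1 mm total.
Round up → use L = 390 mm.

L = 390 mm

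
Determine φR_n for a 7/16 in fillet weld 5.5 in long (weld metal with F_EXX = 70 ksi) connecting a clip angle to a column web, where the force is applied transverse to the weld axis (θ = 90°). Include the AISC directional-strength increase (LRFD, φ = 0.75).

t_e = 0.707 × 0.4375 = 0.3093 in; A_we = 0.3093 × 5.5 = 1.701 in².
Directional factor: 1.0 + 0.5 sin^1.5(90°) = 1.5.
F_nw = 0.6 × 70 × 1.5 = 63 ksi.
φR_n = 0.75 × 63 × 1.701 = 80.38 kip.

φR_n ≈ 80.4 kip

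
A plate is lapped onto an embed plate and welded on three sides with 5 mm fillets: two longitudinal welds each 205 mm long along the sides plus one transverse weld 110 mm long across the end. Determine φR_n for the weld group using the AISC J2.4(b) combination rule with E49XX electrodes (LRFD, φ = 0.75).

φR_n ≈ 405 kN

E49XX → F_EXX = 490 MPa.
t_e = 0.707 × 5 = 3.535 mm.
R_nwl = 0.6 × 490 × 3.535 × 410 × 10⁻³ = 426.1 kN (longitudinal, 2 welds).
R_nwt = 0.6 × 490 × 3.535 × 110 × 10⁻³ = 114.3 kN (transverse, base value).
(i) R_nwl + R_nwt = 540.4 kN; (ii) 0.85 R_nwl + 1.5 R_nwt = 533.7 kN.
R_n = max = 540.4 kN [governs: (i)]; φR_n = 405.3 kN.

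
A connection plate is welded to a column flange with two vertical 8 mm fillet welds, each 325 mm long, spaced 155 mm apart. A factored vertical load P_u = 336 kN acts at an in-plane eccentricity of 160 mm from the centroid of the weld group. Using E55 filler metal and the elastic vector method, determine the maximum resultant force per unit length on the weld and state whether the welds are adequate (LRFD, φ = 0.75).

E55XX → F_EXX = 550 MPa.
Total weld length L_w = 650 mm. Treat welds as unit-width lines.
Polar moment about centroid: J = 2[d³/12 + d(b/2)²] = 2[325³/12 + 325×77.5²] = 9625000 mm³.
Direct shear f_v = P/L_w = 336×10³ / 650 = 516.9 N/mm (vertical).
Torsion M = P·e = 336×10³ × 160 = 53760000 N·mm.
Critical point at (x, y) = (77.5, 162.5) from centroid. f_tx = M·y/J = 907.6 N/mm; f_ty = M·x/J = 432.9 N/mm.
Resultant f_max = √[f_tx² + (f_v + f_ty)²] = √[907.6² + (516.9 + 432.9)²] = 1314 N/mm.
Capacity per unit length: φr_n = 0.75 × 0.6 × 550 × (0.707 × 8) = 1400 N/mm.
1314 ≤ 1400 → adequate.

f_max ≈ 1310 N/mm; adequate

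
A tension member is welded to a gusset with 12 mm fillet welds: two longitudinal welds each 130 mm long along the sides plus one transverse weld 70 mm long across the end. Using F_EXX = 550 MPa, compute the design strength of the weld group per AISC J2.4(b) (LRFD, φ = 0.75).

φR_n ≈ 693 kN

t_e = 0.707 × 12 = 8.484 mm.
R_nwl = 0.6 × 550 × 8.484 × 260 × 10⁻³ = 727.9 kN (longitudinal, 2 welds).
R_nwt = 0.6 × 550 × 8.484 × 70 × 10⁻³ = 196 kN (transverse, base value).
(i) R_nwl + R_nwt = 923.9 kN; (ii) 0.85 R_nwl + 1.5 R_nwt = 912.7 kN.
R_n = max = 923.9 kN [governs: (i)]; φR_n = 692.9 kN.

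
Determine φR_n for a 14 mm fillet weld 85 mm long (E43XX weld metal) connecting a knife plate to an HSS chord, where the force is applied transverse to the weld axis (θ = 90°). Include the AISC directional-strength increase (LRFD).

φR_n ≈ 244 kN

E43XX → F_EXX = 430 MPa.
t_e = 0.707 × 14 = 9.898 mm; A_we = 9.898 × 85 = 841.3 mm².
Directional factor: 1.0 + 0.5 sin^1.5(90°) = 1.5.
F_nw = 0.6 × 430 × 1.5 = 387 MPa.
φR_n = 0.75 × 387 × 841.3 × 10⁻³ = 244.2 kN.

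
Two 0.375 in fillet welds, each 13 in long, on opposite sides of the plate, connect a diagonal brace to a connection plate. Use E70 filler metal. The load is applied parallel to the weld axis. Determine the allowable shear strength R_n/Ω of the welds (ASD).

R_n/Ω ≈ 145 kip

E70XX → F_EXX = 70 ksi.
Effective throat t_e = 0.707 × 0.375 = 0.2651 in.
Total length L = 26 in; A_we = 0.2651 × 26 = 6.893 in².
F_nw = 0.6 F_EXX = 0.6 × 70 = 42 ksi.
R_n = 42 × 6.893 = 289.5 kip; R_n/Ω = 289.5/2.0 = 144.8 kip.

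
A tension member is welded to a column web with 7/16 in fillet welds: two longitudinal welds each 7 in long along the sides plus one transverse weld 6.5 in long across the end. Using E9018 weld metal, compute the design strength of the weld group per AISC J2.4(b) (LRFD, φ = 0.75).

E90XX → F_EXX = 90 ksi.
t_e = 0.707 × 0.4375 = 0.3093 in.
R_nwl = 0.6 × 90 × 0.3093 × 14 = 233.8 kips (longitudinal, 2 welds).
R_nwt = 0.6 × 90 × 0.3093 × 6.5 = 108.6 kips (transverse, base value).
(i) R_nwl + R_nwt = 342.4 kips; (ii) 0.85 R_nwl + 1.5 R_nwt = 361.6 kips.
R_n = max = 361.6 kips [governs: (ii)]; φR_n = 271.2 kips.

φR_n ≈ 271 kips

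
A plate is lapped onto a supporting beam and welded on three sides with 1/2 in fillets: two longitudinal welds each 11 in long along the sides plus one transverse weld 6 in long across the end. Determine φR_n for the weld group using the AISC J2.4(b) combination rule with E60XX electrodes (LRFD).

φR_n ≈ 267 kip

E60XX → F_EXX = 60 ksi.
t_e = 0.707 × 0.5 = 0.3535 in.
R_nwl = 0.6 × 60 × 0.3535 × 22 = 280 kip (longitudinal, 2 welds).
R_nwt = 0.6 × 60 × 0.3535 × 6 = 76.36 kip (transverse, base value).
(i) R_nwl + R_nwt = 356.3 kip; (ii) 0.85 R_nwl + 1.5 R_nwt = 352.5 kip.
R_n = max = 356.3 kip [governs: (i)]; φR_n = 267.2 kip.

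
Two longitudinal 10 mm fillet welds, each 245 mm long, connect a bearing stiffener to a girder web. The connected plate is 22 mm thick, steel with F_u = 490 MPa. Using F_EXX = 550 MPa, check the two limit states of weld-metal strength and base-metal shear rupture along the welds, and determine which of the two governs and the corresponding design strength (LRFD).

φR_n ≈ 857 kN (weld metal governs)

t_e = 0.707 × 10 = 7.07 mm; L = 490 mm.
Weld metal: φR_n = 0.75 × 0.6 × 550 × 7.07 × 490 × 10⁻³ = 857.4 kN.
Base metal (shear rupture): φR_n = 0.75 × 0.6 × 490 × 22 × 490 × 10⁻³ = 2377 kN.
Governing: weld metal.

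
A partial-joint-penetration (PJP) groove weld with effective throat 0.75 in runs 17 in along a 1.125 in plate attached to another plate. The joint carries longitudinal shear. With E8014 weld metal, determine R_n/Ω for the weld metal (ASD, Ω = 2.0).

E80XX → F_EXX = 80 ksi.
Effective throat (given) t_e = 0.75 in.
A_we = 0.75 × 17 = 12.75 in².
F_nw = 0.6 F_EXX = 48 ksi.
R_n/Ω = (48 × 12.75) / 2.0 = 306 kip.

R_n/Ω ≈ 306 kip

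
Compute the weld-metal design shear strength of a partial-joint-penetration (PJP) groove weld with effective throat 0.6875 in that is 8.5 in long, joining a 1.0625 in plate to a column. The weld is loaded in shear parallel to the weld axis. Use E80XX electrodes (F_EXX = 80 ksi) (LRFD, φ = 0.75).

φR_n ≈ 210 kip

Effective throat (given) t_e = 0.6875 in.
A_we = 0.6875 × 8.5 = 5.844 in².
F_nw = 0.6 F_EXX = 48 ksi.
φR_n = 0.75 × 48 × 5.844 = 210.4 kip.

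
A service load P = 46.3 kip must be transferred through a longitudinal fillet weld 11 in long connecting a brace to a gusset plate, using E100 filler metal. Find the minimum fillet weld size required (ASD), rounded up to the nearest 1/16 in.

w = 1/4 in

E100XX → F_EXX = 100 ksi.
Total weld length L = 11 in.
Required throat t_e = P × Ω / (0.6 F_EXX × L) = 46.3 × 2.0 / (0.6 × 100 × 11) = 0.1403 in.
Required leg w = t_e / 0.707 = 0.1984 in → use 1/4 in.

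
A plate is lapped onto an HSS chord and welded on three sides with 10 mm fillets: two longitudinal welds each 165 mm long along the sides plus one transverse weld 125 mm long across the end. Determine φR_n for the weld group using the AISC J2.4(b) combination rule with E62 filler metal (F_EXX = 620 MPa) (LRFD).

φR_n ≈ 923 kN

t_e = 0.707 × 10 = 7.07 mm.
R_nwl = 0.6 × 620 × 7.07 × 330 × 10⁻³ = 867.9 kN (longitudinal, 2 welds).
R_nwt = 0.6 × 620 × 7.07 × 125 × 10⁻³ = 328.8 kN (transverse, base value).
(i) R_nwl + R_nwt = 1197 kN; (ii) 0.85 R_nwl + 1.5 R_nwt = 1231 kN.
R_n = max = 1231 kN [governs: (ii)]; φR_n = 923.1 kN.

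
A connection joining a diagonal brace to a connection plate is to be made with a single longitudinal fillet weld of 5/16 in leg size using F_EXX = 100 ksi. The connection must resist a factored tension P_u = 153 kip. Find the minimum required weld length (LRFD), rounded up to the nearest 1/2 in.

Throat t_e = 0.707 × 0.3125 = 0.2209 in.
φr_n = 0.75 × 0.6 × 100 × 0.2209 = 9.942 kip/in.
L_req = P_u / φr_n = 153 / 9.942 = 15.39 in total.
Round up → use L = 15.5 in.

L = 15.5 in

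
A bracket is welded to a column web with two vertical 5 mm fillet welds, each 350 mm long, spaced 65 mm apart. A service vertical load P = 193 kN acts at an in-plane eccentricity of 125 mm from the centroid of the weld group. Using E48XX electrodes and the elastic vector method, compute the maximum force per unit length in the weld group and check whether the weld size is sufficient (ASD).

f_max ≈ 654 N/mm; NOT adequate

E48XX → F_EXX = 480 MPa.
Total weld length L_w = 700 mm. Treat welds as unit-width lines.
Polar moment about centroid: J = 2[d³/12 + d(b/2)²] = 2[350³/12 + 350×32.5²] = 7885000 mm³.
Direct shear f_v = P/L_w = 193×10³ / 700 = 275.7 N/mm (vertical).
Torsion M = P·e = 193×10³ × 125 = 24125000 N·mm.
Critical point at (x, y) = (32.5, 175) from centroid. f_tx = M·y/J = 535.4 N/mm; f_ty = M·x/J = 99.43 N/mm.
Resultant f_max = √[f_tx² + (f_v + f_ty)²] = √[535.4² + (275.7 + 99.43)²] = 653.8 N/mm.
Capacity per unit length: r_n/Ω = (1/2.0) × 0.6 × 480 × (0.707 × 5) = 509 N/mm.
653.8 > 509 → NOT adequate.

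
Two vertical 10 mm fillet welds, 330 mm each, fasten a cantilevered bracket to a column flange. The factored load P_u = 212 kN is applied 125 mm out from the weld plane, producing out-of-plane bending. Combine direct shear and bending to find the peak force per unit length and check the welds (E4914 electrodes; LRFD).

E49XX → F_EXX = 490 MPa.
L_w = 2 × 330 = 660 mm; section modulus (unit throat) S = 2 × L²/6 = 36300 mm².
Direct shear f_v = P/L_w = 212×10³/660 = 321.2 N/mm.
Moment M = P × e = 212×10³ × 125 = 26500000 N·mm; bending f_b = M/S = 730 N/mm.
f_max = √(f_v² + f_b²) = √(321.2² + 730²) = 797.6 N/mm.
φr_n = 0.75 × 0.6 × 490 × (0.707 × 10) = 1559 N/mm → adequate.

f_max ≈ 798 N/mm; adequate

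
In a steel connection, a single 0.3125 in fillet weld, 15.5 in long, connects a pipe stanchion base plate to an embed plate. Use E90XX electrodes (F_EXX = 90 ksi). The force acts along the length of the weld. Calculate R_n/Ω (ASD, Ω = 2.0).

Effective throat t_e = 0.707 × 0.3125 = 0.2209 in.
Total length L = 15.5 in; A_we = 0.2209 × 15.5 = 3.425 in².
F_nw = 0.6 F_EXX = 0.6 × 90 = 54 ksi.
R_n = 54 × 3.425 = 184.9 kip; R_n/Ω = 184.9/2.0 = 92.46 kip.

R_n/Ω ≈ 92.5 kip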